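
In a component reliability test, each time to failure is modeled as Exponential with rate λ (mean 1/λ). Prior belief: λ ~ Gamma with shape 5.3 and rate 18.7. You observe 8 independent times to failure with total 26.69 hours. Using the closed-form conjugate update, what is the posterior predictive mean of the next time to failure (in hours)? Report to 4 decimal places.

3.6902

With a Gamma(shape α, rate β) prior on the exponential rate λ, the posterior after n observations with total T = Σxᵢ is Gamma(α+n, β+T).
Posterior: Gamma(5.3+8, 18.7+26.69) = Gamma(13.3, 45.39).
The predictive distribution for the next observation is Lomax; its mean is β/(α−1) = 45.39/12.3 = 3.6902.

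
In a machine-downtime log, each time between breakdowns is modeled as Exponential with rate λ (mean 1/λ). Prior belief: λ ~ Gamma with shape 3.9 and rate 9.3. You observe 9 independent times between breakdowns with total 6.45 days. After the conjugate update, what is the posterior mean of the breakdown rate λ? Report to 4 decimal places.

0.8190

With a Gamma(shape α, rate β) prior on the exponential rate λ, the posterior after n observations with total T = Σxᵢ is Gamma(α+n, β+T).
Posterior: Gamma(3.9+9, 9.3+6.45) = Gamma(12.9, 15.75).
Posterior mean of λ = α/β = 12.9/15.75 = 0.8190.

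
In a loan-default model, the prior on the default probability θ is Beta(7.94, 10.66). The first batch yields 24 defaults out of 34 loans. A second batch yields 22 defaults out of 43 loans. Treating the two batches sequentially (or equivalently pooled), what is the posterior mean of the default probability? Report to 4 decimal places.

The Beta prior is conjugate to a Binomial/Bernoulli likelihood; the update adds successes to α and failures to β.
After batch 1: Beta(7.94+24, 10.66+10) = Beta(31.94, 20.66).
After batch 2: Beta(31.94+22, 20.66+21) = Beta(53.94, 41.66).
Posterior mean = α/(α+β) = 53.94/95.60 = 0.5642.

0.5642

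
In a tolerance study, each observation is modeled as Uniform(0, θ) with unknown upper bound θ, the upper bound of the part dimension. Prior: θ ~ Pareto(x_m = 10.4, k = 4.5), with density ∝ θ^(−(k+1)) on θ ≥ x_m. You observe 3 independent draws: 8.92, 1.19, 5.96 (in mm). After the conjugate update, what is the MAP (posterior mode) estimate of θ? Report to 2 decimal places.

10.40

A Pareto(scale x_m, shape k) prior on the upper bound θ of Uniform(0, θ) is conjugate: posterior is Pareto(max(x_m, max xᵢ), k + n).
Sample maximum = 8.92; prior scale x_m = 10.4 → posterior scale = max = 10.40.
Posterior shape = 4.5 + 3 = 7.5.
The Pareto density is decreasing on [x_m, ∞), so the mode is x_m = 10.40.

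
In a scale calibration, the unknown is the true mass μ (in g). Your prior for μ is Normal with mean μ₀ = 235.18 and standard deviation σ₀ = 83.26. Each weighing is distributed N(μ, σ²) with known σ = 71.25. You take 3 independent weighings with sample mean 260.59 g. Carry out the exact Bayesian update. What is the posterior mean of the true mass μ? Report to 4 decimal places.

255.6043

For Normal data with known variance σ², a Normal(μ₀, σ₀²) prior on μ is conjugate. Posterior precision = 1/σ₀² + n/σ²; posterior mean is the precision-weighted average of μ₀ and x̄.
n·x̄ = 3·260.59 = 781.77.
σ₀² = 83.26² = 6932.2276, σ² = 71.25² = 5076.5625; σ² + n·σ₀² = 5076.5625 + 3·6932.2276 = 25873.2453.
Posterior mean = (μ₀/σ₀² + n·x̄/σ²)/(1/σ₀² + n/σ²) = (σ²·μ₀ + σ₀²·n·x̄)/(σ² + n·σ₀²) = (5076.5625·235.18 + 6932.2276·781.77)/25873.2453 = 6613313.539602/25873.2453 = 255.6043.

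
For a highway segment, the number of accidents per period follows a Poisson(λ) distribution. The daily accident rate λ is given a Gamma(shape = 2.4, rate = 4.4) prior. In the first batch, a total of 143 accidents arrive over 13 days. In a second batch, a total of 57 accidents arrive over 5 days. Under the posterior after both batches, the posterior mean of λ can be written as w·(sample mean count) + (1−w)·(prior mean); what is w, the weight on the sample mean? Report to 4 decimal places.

With a Gamma(shape α, rate β) prior, the Poisson likelihood is conjugate: the posterior is Gamma(α + ΣXᵢ, β + n).
Total number of days: n = 13 + 5 = 18.
Posterior mean = (α₀+S)/(β₀+n) = [n/(β₀+n)]·(S/n) + [β₀/(β₀+n)]·(α₀/β₀), so only n and β₀ enter the weight.
Weight on data w = n/(β₀+n) = 18/(4.4+18) = 18/22.4 = 0.8036.

0.8036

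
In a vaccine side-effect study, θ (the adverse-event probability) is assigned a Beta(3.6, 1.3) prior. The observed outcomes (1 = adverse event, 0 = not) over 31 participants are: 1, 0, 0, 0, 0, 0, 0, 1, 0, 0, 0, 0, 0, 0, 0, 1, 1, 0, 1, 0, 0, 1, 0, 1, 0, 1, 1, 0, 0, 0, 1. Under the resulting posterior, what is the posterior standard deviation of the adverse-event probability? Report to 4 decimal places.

The Beta prior is conjugate to a Binomial/Bernoulli likelihood; the update adds successes to α and failures to β.
Posterior: Beta(α+k, β+n−k) = Beta(3.6+10, 1.3+21) = Beta(13.6, 22.3).
Var = αβ/((α+β)²(α+β+1)) = 13.6·22.3/(35.9²·36.9) = 0.00637718; SD = √0.00637718 = 0.0799.

0.0799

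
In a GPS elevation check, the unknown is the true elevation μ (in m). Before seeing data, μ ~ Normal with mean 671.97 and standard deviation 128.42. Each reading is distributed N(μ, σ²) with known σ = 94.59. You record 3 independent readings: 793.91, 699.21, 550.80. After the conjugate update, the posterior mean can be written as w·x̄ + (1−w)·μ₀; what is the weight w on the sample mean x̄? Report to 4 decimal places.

For Normal data with known variance σ², a Normal(μ₀, σ₀²) prior on μ is conjugate. Posterior precision = 1/σ₀² + n/σ²; posterior mean is the precision-weighted average of μ₀ and x̄.
σ₀² = 128.42² = 16491.6964, σ² = 94.59² = 8947.2681. Prior precision 1/σ₀² = 1/16491.6964; data precision n/σ² = 3/8947.2681.
w = (n/σ²)/(1/σ₀² + n/σ²) = n·σ₀²/(σ² + n·σ₀²) = 3·16491.6964/(8947.2681 + 3·16491.6964) = 49475.0892/58422.3573 = 0.8469.

0.8469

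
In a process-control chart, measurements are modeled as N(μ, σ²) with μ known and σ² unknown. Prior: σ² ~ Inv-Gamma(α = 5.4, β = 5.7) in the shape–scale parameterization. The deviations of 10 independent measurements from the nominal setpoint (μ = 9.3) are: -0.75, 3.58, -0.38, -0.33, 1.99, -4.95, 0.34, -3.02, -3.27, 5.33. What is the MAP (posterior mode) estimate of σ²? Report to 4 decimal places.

With known mean μ and an Inverse-Gamma(α, β) prior on σ², the Normal likelihood is conjugate: posterior is Inv-Gamma(α + n/2, β + Σ(xᵢ−μ)²/2).
Σ(xᵢ−μ)² = (-0.75)² + (3.58)² + (-0.38)² + (-0.33)² + (1.99)² + (-4.95)² + (0.34)² + (-3.02)² + (-3.27)² + (5.33)² = 90.4326.
Posterior: Inv-Gamma(5.4 + 10/2, 5.7 + 90.4326/2) = Inv-Gamma(10.40, 50.91630).
Mode = β/(α+1) = 50.91630/11.40 = 4.4663.

4.4663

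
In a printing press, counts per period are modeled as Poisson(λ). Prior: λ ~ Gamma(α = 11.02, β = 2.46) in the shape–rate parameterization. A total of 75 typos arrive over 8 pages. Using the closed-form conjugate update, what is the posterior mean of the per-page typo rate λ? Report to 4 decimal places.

8.2237

With a Gamma(shape α, rate β) prior, the Poisson likelihood is conjugate: the posterior is Gamma(α + ΣXᵢ, β + n).
Posterior: Gamma(α+S, β+n) = Gamma(11.02+75, 2.46+8) = Gamma(86.02, 10.46).
Posterior mean = α/β = 86.02/10.46 = 8.2237.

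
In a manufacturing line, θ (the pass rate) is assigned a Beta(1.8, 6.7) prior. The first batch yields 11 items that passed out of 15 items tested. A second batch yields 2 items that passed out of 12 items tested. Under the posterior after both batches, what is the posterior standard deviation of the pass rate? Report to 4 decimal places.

0.0816

The Beta prior is conjugate to a Binomial/Bernoulli likelihood; the update adds successes to α and failures to β.
After batch 1: Beta(1.8+11, 6.7+4) = Beta(12.8, 10.7).
After batch 2: Beta(12.8+2, 10.7+10) = Beta(14.8, 20.7).
Var = αβ/((α+β)²(α+β+1)) = 14.8·20.7/(35.5²·36.5) = 0.00666013; SD = √0.00666013 = 0.0816.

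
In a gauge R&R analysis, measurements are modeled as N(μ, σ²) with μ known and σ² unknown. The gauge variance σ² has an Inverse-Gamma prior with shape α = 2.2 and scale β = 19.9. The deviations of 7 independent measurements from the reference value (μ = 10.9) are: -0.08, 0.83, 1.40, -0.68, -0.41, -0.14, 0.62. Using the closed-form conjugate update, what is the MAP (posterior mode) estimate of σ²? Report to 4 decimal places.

With known mean μ and an Inverse-Gamma(α, β) prior on σ², the Normal likelihood is conjugate: posterior is Inv-Gamma(α + n/2, β + Σ(xᵢ−μ)²/2).
Σ(xᵢ−μ)² = (-0.08)² + (0.83)² + (1.40)² + (-0.68)² + (-0.41)² + (-0.14)² + (0.62)² = 3.6898.
Posterior: Inv-Gamma(2.2 + 7/2, 19.9 + 3.6898/2) = Inv-Gamma(5.70, 21.74490).
Mode = β/(α+1) = 21.74490/6.70 = 3.2455.

3.2455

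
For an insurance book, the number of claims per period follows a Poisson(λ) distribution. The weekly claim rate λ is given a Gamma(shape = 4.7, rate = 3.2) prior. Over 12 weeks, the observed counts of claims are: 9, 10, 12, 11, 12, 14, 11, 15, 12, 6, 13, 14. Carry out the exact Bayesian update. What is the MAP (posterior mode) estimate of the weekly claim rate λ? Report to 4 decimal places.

9.3882

With a Gamma(shape α, rate β) prior, the Poisson likelihood is conjugate: the posterior is Gamma(α + ΣXᵢ, β + n).
Sum of counts S = 139 over n = 12 weeks.
Posterior: Gamma(α+S, β+n) = Gamma(4.7+139, 3.2+12) = Gamma(143.7, 15.2).
Mode of Gamma(α,β) for α≥1 is (α−1)/β = 142.7/15.2 = 9.3882.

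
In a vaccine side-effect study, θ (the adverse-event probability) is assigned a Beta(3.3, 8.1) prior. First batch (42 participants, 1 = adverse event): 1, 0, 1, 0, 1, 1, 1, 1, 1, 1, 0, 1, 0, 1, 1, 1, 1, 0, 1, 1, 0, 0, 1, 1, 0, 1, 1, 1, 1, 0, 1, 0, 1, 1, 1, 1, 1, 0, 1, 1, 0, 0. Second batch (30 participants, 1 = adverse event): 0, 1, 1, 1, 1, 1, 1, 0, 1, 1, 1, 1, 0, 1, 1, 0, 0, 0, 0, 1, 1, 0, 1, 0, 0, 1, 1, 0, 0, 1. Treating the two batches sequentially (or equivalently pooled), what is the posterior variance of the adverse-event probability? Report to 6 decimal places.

The Beta prior is conjugate to a Binomial/Bernoulli likelihood; the update adds successes to α and failures to β.
After batch 1: Beta(3.3+29, 8.1+13) = Beta(32.3, 21.1).
After batch 2: Beta(32.3+18, 21.1+12) = Beta(50.3, 33.1).
Var = αβ/((α+β)²(α+β+1)) = 50.3·33.1/(83.4²·84.4) = 0.002836.

0.002836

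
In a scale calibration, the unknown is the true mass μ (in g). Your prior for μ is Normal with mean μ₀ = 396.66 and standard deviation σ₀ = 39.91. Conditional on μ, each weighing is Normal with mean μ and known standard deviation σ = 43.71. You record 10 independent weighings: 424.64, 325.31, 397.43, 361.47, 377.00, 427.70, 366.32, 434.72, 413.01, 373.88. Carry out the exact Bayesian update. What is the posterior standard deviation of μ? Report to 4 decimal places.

For Normal data with known variance σ², a Normal(μ₀, σ₀²) prior on μ is conjugate. Posterior precision = 1/σ₀² + n/σ²; posterior mean is the precision-weighted average of μ₀ and x̄.
σ₀² = 39.91² = 1592.8081, σ² = 43.71² = 1910.5641; σ² + n·σ₀² = 1910.5641 + 10·1592.8081 = 17838.6451.
Posterior precision = 1/σ₀² + n/σ² = 1/1592.8081 + 10/1910.5641 = (σ² + n·σ₀²)/(σ₀²σ²) = 17838.6451/(1592.8081·1910.5641); posterior variance σₙ² = σ₀²σ²/(σ² + n·σ₀²) = 1592.8081·1910.5641/17838.6451 = 170.593784.
Posterior SD = √σₙ² = √(1592.8081·1910.5641/17838.6451) = 13.0612.

13.0612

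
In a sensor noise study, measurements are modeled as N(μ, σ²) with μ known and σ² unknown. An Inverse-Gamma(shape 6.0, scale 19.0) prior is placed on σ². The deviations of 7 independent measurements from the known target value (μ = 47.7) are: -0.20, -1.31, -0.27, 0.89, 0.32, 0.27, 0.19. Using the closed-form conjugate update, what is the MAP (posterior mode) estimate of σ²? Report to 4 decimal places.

1.9444

With known mean μ and an Inverse-Gamma(α, β) prior on σ², the Normal likelihood is conjugate: posterior is Inv-Gamma(α + n/2, β + Σ(xᵢ−μ)²/2).
Σ(xᵢ−μ)² = (-0.20)² + (-1.31)² + (-0.27)² + (0.89)² + (0.32)² + (0.27)² + (0.19)² = 2.8325.
Posterior: Inv-Gamma(6.0 + 7/2, 19.0 + 2.8325/2) = Inv-Gamma(9.50, 20.41625).
Mode = β/(α+1) = 20.41625/10.50 = 1.9444.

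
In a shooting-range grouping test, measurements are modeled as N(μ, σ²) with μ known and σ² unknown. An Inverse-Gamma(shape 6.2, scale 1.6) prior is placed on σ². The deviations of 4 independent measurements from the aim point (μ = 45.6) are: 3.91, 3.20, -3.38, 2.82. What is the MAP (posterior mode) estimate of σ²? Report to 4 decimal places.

With known mean μ and an Inverse-Gamma(α, β) prior on σ², the Normal likelihood is conjugate: posterior is Inv-Gamma(α + n/2, β + Σ(xᵢ−μ)²/2).
Σ(xᵢ−μ)² = (3.91)² + (3.20)² + (-3.38)² + (2.82)² = 44.9049.
Posterior: Inv-Gamma(6.2 + 4/2, 1.6 + 44.9049/2) = Inv-Gamma(8.20, 24.05245).
Mode = β/(α+1) = 24.05245/9.20 = 2.6144.

2.6144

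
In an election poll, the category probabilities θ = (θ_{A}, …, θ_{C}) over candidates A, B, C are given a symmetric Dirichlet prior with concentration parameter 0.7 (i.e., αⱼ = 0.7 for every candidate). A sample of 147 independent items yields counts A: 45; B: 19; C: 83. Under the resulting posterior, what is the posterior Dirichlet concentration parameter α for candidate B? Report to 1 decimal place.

The Dirichlet prior is conjugate to the Multinomial likelihood: each posterior αⱼ = prior αⱼ + observed count nⱼ.
Posterior concentration: (45.7, 19.7, 83.7), total = 149.1.
α_{B} = 0.7 + 19 = 19.7.

19.7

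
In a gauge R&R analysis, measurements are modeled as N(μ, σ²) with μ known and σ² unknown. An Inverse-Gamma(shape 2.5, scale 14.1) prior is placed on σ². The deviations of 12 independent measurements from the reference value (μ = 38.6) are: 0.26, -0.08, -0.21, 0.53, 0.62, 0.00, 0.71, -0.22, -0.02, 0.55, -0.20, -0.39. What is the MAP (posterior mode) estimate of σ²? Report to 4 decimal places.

With known mean μ and an Inverse-Gamma(α, β) prior on σ², the Normal likelihood is conjugate: posterior is Inv-Gamma(α + n/2, β + Σ(xᵢ−μ)²/2).
Σ(xᵢ−μ)² = (0.26)² + (-0.08)² + (-0.21)² + (0.53)² + (0.62)² + (0.00)² + (0.71)² + (-0.22)² + (-0.02)² + (0.55)² + (-0.20)² + (-0.39)² = 1.8309.
Posterior: Inv-Gamma(2.5 + 12/2, 14.1 + 1.8309/2) = Inv-Gamma(8.50, 15.01545).
Mode = β/(α+1) = 15.01545/9.50 = 1.5806.

1.5806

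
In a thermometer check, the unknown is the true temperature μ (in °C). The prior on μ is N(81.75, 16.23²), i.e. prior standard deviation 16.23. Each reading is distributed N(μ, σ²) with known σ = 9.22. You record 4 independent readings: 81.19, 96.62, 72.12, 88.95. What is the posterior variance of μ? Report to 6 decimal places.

For Normal data with known variance σ², a Normal(μ₀, σ₀²) prior on μ is conjugate. Posterior precision = 1/σ₀² + n/σ²; posterior mean is the precision-weighted average of μ₀ and x̄.
σ₀² = 16.23² = 263.4129, σ² = 9.22² = 85.0084; σ² + n·σ₀² = 85.0084 + 4·263.4129 = 1138.66.
Posterior precision = 1/σ₀² + n/σ² = 1/263.4129 + 4/85.0084 = (σ² + n·σ₀²)/(σ₀²σ²) = 1138.66/(263.4129·85.0084); posterior variance σₙ² = σ₀²σ²/(σ² + n·σ₀²) = 263.4129·85.0084/1138.66 = 19.665492.

19.665492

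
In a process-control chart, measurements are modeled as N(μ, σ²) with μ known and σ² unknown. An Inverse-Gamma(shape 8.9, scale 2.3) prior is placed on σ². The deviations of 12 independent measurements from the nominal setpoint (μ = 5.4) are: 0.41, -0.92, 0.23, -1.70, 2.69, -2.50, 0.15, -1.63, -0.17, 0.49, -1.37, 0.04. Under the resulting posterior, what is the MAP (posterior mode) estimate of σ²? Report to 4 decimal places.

With known mean μ and an Inverse-Gamma(α, β) prior on σ², the Normal likelihood is conjugate: posterior is Inv-Gamma(α + n/2, β + Σ(xᵢ−μ)²/2).
Σ(xᵢ−μ)² = (0.41)² + (-0.92)² + (0.23)² + (-1.70)² + (2.69)² + (-2.50)² + (0.15)² + (-1.63)² + (-0.17)² + (0.49)² + (-1.37)² + (0.04)² = 22.2704.
Posterior: Inv-Gamma(8.9 + 12/2, 2.3 + 22.2704/2) = Inv-Gamma(14.90, 13.43520).
Mode = β/(α+1) = 13.43520/15.90 = 0.8450.

0.8450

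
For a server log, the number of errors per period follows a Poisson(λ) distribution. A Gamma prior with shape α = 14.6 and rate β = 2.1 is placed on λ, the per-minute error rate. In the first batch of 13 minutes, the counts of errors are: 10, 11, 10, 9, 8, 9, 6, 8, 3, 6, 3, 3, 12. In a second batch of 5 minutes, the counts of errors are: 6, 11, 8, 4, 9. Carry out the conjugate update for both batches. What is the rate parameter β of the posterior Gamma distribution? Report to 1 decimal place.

With a Gamma(shape α, rate β) prior, the Poisson likelihood is conjugate: the posterior is Gamma(α + ΣXᵢ, β + n).
Batch 1: sum of counts S = 98 over n = 13 minutes.
After batch 1: Gamma(α+S, β+n) = Gamma(14.6+98, 2.1+13) = Gamma(112.6, 15.1).
Batch 2: sum of counts S = 38 over n = 5 minutes.
After batch 2: Gamma(α+S, β+n) = Gamma(112.6+38, 15.1+5) = Gamma(150.6, 20.1).
Posterior β = 20.1.

20.1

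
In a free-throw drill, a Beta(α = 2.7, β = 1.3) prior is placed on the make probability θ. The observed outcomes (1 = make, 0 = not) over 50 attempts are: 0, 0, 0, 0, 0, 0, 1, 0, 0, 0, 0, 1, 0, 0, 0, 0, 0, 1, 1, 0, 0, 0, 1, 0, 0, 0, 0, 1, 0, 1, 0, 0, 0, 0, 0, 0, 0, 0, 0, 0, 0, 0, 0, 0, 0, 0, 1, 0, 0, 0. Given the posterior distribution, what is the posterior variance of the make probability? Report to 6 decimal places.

0.002889

The Beta prior is conjugate to a Binomial/Bernoulli likelihood; the update adds successes to α and failures to β.
Posterior: Beta(α+k, β+n−k) = Beta(2.7+8, 1.3+42) = Beta(10.7, 43.3).
Var = αβ/((α+β)²(α+β+1)) = 10.7·43.3/(54.0²·55.0) = 0.002889.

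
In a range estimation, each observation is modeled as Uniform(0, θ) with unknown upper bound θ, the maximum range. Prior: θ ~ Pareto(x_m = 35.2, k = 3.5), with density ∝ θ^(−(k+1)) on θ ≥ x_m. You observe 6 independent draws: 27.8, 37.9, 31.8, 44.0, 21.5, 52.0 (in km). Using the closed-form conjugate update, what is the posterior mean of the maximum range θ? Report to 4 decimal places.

A Pareto(scale x_m, shape k) prior on the upper bound θ of Uniform(0, θ) is conjugate: posterior is Pareto(max(x_m, max xᵢ), k + n).
Sample maximum = 52.0; prior scale x_m = 35.2 → posterior scale = max = 52.0.
Posterior shape = 3.5 + 6 = 9.5.
E[θ|data] = k·x_m/(k−1) = 9.5·52.0/8.5 = 58.1176.

58.1176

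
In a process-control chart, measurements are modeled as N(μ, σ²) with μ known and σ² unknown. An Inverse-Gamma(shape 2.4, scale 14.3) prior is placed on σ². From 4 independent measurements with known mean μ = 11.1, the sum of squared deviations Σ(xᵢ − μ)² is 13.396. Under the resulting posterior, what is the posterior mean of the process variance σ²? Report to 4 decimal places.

6.1759

With known mean μ and an Inverse-Gamma(α, β) prior on σ², the Normal likelihood is conjugate: posterior is Inv-Gamma(α + n/2, β + Σ(xᵢ−μ)²/2).
Posterior: Inv-Gamma(2.4 + 4/2, 14.3 + 13.396/2) = Inv-Gamma(4.40, 20.9980).
E[σ²|data] = β/(α−1) = 20.9980/3.40 = 6.1759.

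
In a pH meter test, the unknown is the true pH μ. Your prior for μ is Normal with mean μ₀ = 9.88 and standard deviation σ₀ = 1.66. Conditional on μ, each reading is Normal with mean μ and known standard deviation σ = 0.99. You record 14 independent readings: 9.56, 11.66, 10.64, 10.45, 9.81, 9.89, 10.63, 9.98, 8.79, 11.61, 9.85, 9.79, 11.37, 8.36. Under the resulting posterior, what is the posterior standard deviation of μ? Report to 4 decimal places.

0.2613

For Normal data with known variance σ², a Normal(μ₀, σ₀²) prior on μ is conjugate. Posterior precision = 1/σ₀² + n/σ²; posterior mean is the precision-weighted average of μ₀ and x̄.
σ₀² = 1.66² = 2.7556, σ² = 0.99² = 0.9801; σ² + n·σ₀² = 0.9801 + 14·2.7556 = 39.5585.
Posterior precision = 1/σ₀² + n/σ² = 1/2.7556 + 14/0.9801 = (σ² + n·σ₀²)/(σ₀²σ²) = 39.5585/(2.7556·0.9801); posterior variance σₙ² = σ₀²σ²/(σ² + n·σ₀²) = 2.7556·0.9801/39.5585 = 0.068273.
Posterior SD = √σₙ² = √(2.7556·0.9801/39.5585) = 0.2613.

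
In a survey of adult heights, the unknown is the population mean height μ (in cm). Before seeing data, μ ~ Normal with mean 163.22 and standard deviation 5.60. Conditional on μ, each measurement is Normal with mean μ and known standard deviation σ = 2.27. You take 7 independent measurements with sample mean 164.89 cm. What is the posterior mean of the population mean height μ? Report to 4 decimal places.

For Normal data with known variance σ², a Normal(μ₀, σ₀²) prior on μ is conjugate. Posterior precision = 1/σ₀² + n/σ²; posterior mean is the precision-weighted average of μ₀ and x̄.
n·x̄ = 7·164.89 = 1154.23.
σ₀² = 5.60² = 31.36, σ² = 2.27² = 5.1529; σ² + n·σ₀² = 5.1529 + 7·31.36 = 224.6729.
Posterior mean = (μ₀/σ₀² + n·x̄/σ²)/(1/σ₀² + n/σ²) = (σ²·μ₀ + σ₀²·n·x̄)/(σ² + n·σ₀²) = (5.1529·163.22 + 31.36·1154.23)/224.6729 = 37037.709138/224.6729 = 164.8517.

164.8517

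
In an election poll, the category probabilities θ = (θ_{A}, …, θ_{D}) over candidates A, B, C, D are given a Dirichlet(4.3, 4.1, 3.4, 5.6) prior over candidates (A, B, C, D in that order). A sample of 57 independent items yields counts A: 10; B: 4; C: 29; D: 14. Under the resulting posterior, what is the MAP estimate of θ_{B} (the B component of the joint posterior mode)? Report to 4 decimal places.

0.1009

The Dirichlet prior is conjugate to the Multinomial likelihood: each posterior αⱼ = prior αⱼ + observed count nⱼ.
Posterior concentration: (14.3, 8.1, 32.4, 19.6), total = 74.4.
Joint mode component: (α_{B}−1)/(Σα−K) = 7.1/70.4 = 0.1009.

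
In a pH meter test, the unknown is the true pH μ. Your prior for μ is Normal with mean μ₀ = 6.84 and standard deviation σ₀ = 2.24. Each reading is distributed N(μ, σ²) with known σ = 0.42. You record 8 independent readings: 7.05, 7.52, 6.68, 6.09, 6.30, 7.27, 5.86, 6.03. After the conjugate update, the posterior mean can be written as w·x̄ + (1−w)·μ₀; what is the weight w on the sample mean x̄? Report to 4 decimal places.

0.9956

For Normal data with known variance σ², a Normal(μ₀, σ₀²) prior on μ is conjugate. Posterior precision = 1/σ₀² + n/σ²; posterior mean is the precision-weighted average of μ₀ and x̄.
σ₀² = 2.24² = 5.0176, σ² = 0.42² = 0.1764. Prior precision 1/σ₀² = 1/5.0176; data precision n/σ² = 8/0.1764.
w = (n/σ²)/(1/σ₀² + n/σ²) = n·σ₀²/(σ² + n·σ₀²) = 8·5.0176/(0.1764 + 8·5.0176) = 40.1408/40.3172 = 0.9956.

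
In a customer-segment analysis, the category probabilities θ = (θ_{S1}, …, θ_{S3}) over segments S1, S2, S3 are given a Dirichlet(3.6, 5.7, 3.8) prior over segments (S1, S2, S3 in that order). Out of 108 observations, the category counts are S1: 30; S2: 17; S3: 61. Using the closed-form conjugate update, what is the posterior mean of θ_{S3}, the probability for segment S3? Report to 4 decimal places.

0.5351

The Dirichlet prior is conjugate to the Multinomial likelihood: each posterior αⱼ = prior αⱼ + observed count nⱼ.
Posterior concentration: (33.6, 22.7, 64.8), total = 121.1.
E[θ_{S3}|data] = α_{S3}/Σα = 64.8/121.1 = 0.5351.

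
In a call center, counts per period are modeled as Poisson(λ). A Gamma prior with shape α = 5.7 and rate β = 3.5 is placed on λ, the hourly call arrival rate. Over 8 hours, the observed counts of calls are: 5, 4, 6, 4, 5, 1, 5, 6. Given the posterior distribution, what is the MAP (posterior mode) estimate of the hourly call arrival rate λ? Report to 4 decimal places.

With a Gamma(shape α, rate β) prior, the Poisson likelihood is conjugate: the posterior is Gamma(α + ΣXᵢ, β + n).
Sum of counts S = 36 over n = 8 hours.
Posterior: Gamma(α+S, β+n) = Gamma(5.7+36, 3.5+8) = Gamma(41.7, 11.5).
Mode of Gamma(α,β) for α≥1 is (α−1)/β = 40.7/11.5 = 3.5391.

3.5391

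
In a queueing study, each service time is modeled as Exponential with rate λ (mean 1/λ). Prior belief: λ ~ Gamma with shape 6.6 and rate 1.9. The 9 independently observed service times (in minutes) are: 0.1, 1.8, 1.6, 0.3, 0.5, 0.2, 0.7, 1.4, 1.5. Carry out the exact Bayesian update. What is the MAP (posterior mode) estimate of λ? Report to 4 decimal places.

1.4600

With a Gamma(shape α, rate β) prior on the exponential rate λ, the posterior after n observations with total T = Σxᵢ is Gamma(α+n, β+T).
Sum of observations T = 8.1 minutes; n = 9.
Posterior: Gamma(6.6+9, 1.9+8.1) = Gamma(15.6, 10.0).
Mode = (α−1)/β = 1.4600.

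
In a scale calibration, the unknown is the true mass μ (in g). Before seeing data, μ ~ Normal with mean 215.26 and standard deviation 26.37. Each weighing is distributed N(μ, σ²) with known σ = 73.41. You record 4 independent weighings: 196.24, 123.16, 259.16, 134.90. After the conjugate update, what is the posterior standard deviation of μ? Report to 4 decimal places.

21.4161

For Normal data with known variance σ², a Normal(μ₀, σ₀²) prior on μ is conjugate. Posterior precision = 1/σ₀² + n/σ²; posterior mean is the precision-weighted average of μ₀ and x̄.
σ₀² = 26.37² = 695.3769, σ² = 73.41² = 5389.0281; σ² + n·σ₀² = 5389.0281 + 4·695.3769 = 8170.5357.
Posterior precision = 1/σ₀² + n/σ² = 1/695.3769 + 4/5389.0281 = (σ² + n·σ₀²)/(σ₀²σ²) = 8170.5357/(695.3769·5389.0281); posterior variance σₙ² = σ₀²σ²/(σ² + n·σ₀²) = 695.3769·5389.0281/8170.5357 = 458.648709.
Posterior SD = √σₙ² = √(695.3769·5389.0281/8170.5357) = 21.4161.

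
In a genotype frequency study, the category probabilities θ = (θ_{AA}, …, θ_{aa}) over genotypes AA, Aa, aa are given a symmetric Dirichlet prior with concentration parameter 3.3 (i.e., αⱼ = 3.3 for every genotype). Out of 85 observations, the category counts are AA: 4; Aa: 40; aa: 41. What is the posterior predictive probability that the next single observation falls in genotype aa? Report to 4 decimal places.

The Dirichlet prior is conjugate to the Multinomial likelihood: each posterior αⱼ = prior αⱼ + observed count nⱼ.
Posterior concentration: (7.3, 43.3, 44.3), total = 94.9.
P(next = aa | data) = α_{aa}/Σα = 0.4668.

0.4668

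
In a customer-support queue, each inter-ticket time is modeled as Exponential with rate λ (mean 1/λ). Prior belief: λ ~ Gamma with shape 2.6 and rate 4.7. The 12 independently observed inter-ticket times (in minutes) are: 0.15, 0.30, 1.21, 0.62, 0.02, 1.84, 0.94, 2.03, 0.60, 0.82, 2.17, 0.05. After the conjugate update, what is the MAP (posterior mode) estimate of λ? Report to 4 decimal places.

With a Gamma(shape α, rate β) prior on the exponential rate λ, the posterior after n observations with total T = Σxᵢ is Gamma(α+n, β+T).
Sum of observations T = 10.75 minutes; n = 12.
Posterior: Gamma(2.6+12, 4.7+10.75) = Gamma(14.6, 15.45).
Mode = (α−1)/β = 0.8803.

0.8803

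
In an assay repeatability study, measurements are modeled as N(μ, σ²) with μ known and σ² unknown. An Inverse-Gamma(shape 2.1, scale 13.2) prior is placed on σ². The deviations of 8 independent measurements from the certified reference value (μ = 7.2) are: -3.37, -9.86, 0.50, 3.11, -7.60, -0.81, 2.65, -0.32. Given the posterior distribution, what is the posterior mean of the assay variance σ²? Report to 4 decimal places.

With known mean μ and an Inverse-Gamma(α, β) prior on σ², the Normal likelihood is conjugate: posterior is Inv-Gamma(α + n/2, β + Σ(xᵢ−μ)²/2).
Σ(xᵢ−μ)² = (-3.37)² + (-9.86)² + (0.50)² + (3.11)² + (-7.60)² + (-0.81)² + (2.65)² + (-0.32)² = 184.0396.
Posterior: Inv-Gamma(2.1 + 8/2, 13.2 + 184.0396/2) = Inv-Gamma(6.10, 105.21980).
E[σ²|data] = β/(α−1) = 105.21980/5.10 = 20.6313.

20.6313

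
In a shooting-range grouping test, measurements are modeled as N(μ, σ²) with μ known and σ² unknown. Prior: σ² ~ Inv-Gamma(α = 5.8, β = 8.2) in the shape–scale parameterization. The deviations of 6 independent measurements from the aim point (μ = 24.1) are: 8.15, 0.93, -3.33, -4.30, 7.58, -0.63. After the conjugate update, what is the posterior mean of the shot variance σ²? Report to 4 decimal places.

10.9692

With known mean μ and an Inverse-Gamma(α, β) prior on σ², the Normal likelihood is conjugate: posterior is Inv-Gamma(α + n/2, β + Σ(xᵢ−μ)²/2).
Σ(xᵢ−μ)² = (8.15)² + (0.93)² + (-3.33)² + (-4.30)² + (7.58)² + (-0.63)² = 154.7196.
Posterior: Inv-Gamma(5.8 + 6/2, 8.2 + 154.7196/2) = Inv-Gamma(8.80, 85.55980).
E[σ²|data] = β/(α−1) = 85.55980/7.80 = 10.9692.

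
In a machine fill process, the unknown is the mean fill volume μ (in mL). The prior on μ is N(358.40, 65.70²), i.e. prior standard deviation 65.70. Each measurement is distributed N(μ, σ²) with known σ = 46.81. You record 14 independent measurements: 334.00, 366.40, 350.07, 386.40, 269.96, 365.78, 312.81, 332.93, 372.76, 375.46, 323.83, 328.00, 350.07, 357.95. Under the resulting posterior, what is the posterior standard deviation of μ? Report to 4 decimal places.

For Normal data with known variance σ², a Normal(μ₀, σ₀²) prior on μ is conjugate. Posterior precision = 1/σ₀² + n/σ²; posterior mean is the precision-weighted average of μ₀ and x̄.
σ₀² = 65.70² = 4316.49, σ² = 46.81² = 2191.1761; σ² + n·σ₀² = 2191.1761 + 14·4316.49 = 62622.0361.
Posterior precision = 1/σ₀² + n/σ² = 1/4316.49 + 14/2191.1761 = (σ² + n·σ₀²)/(σ₀²σ²) = 62622.0361/(4316.49·2191.1761); posterior variance σₙ² = σ₀²σ²/(σ² + n·σ₀²) = 4316.49·2191.1761/62622.0361 = 151.036126.
Posterior SD = √σₙ² = √(4316.49·2191.1761/62622.0361) = 12.2897.

12.2897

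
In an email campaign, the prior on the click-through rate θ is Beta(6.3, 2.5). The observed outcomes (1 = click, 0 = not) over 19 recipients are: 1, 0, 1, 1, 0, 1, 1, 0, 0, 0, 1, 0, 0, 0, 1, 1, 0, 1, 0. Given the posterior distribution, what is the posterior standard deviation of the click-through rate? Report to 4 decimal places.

0.0927

The Beta prior is conjugate to a Binomial/Bernoulli likelihood; the update adds successes to α and failures to β.
Posterior: Beta(α+k, β+n−k) = Beta(6.3+9, 2.5+10) = Beta(15.3, 12.5).
Var = αβ/((α+β)²(α+β+1)) = 15.3·12.5/(27.8²·28.8) = 0.00859250; SD = √0.00859250 = 0.0927.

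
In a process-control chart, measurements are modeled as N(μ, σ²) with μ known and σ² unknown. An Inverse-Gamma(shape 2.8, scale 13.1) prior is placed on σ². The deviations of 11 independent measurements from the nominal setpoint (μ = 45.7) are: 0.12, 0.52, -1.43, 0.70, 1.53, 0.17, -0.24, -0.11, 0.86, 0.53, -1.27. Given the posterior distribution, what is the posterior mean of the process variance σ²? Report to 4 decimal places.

With known mean μ and an Inverse-Gamma(α, β) prior on σ², the Normal likelihood is conjugate: posterior is Inv-Gamma(α + n/2, β + Σ(xᵢ−μ)²/2).
Σ(xᵢ−μ)² = (0.12)² + (0.52)² + (-1.43)² + (0.70)² + (1.53)² + (0.17)² + (-0.24)² + (-0.11)² + (0.86)² + (0.53)² + (-1.27)² = 7.8926.
Posterior: Inv-Gamma(2.8 + 11/2, 13.1 + 7.8926/2) = Inv-Gamma(8.30, 17.04630).
E[σ²|data] = β/(α−1) = 17.04630/7.30 = 2.3351.

2.3351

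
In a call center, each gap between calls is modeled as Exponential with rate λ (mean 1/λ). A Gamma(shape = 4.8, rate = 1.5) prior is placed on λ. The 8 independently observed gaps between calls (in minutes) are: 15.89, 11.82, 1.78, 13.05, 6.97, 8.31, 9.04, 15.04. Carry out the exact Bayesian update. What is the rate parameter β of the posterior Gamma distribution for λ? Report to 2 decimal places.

With a Gamma(shape α, rate β) prior on the exponential rate λ, the posterior after n observations with total T = Σxᵢ is Gamma(α+n, β+T).
Sum of observations T = 81.90 minutes; n = 8.
Posterior: Gamma(4.8+8, 1.5+81.90) = Gamma(12.8, 83.40).
Posterior β = 83.40.

83.40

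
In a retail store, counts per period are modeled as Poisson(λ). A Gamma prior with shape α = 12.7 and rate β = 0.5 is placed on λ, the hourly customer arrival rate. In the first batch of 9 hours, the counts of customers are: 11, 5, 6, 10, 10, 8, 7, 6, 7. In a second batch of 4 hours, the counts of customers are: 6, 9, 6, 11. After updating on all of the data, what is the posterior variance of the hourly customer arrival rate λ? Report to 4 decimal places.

With a Gamma(shape α, rate β) prior, the Poisson likelihood is conjugate: the posterior is Gamma(α + ΣXᵢ, β + n).
Batch 1: sum of counts S = 70 over n = 9 hours.
After batch 1: Gamma(α+S, β+n) = Gamma(12.7+70, 0.5+9) = Gamma(82.7, 9.5).
Batch 2: sum of counts S = 32 over n = 4 hours.
After batch 2: Gamma(α+S, β+n) = Gamma(82.7+32, 9.5+4) = Gamma(114.7, 13.5).
Var = α/β² = 114.7/13.5² = 0.6294.

0.6294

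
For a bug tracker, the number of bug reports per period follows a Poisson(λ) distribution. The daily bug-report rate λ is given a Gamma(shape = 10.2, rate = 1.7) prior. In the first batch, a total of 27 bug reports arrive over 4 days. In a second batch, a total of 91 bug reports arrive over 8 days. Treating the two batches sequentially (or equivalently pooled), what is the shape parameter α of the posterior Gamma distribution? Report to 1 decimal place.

With a Gamma(shape α, rate β) prior, the Poisson likelihood is conjugate: the posterior is Gamma(α + ΣXᵢ, β + n).
After batch 1: Gamma(α+S, β+n) = Gamma(10.2+27, 1.7+4) = Gamma(37.2, 5.7).
After batch 2: Gamma(α+S, β+n) = Gamma(37.2+91, 5.7+8) = Gamma(128.2, 13.7).
Posterior α = 128.2.

128.2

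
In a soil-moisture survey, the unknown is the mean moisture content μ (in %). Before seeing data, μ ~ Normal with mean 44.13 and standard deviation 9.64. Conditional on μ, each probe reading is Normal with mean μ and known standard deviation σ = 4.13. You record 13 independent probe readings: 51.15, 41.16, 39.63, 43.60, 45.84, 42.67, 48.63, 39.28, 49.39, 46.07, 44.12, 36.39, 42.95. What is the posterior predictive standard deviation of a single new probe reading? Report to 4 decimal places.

4.2838

For Normal data with known variance σ², a Normal(μ₀, σ₀²) prior on μ is conjugate. Posterior precision = 1/σ₀² + n/σ²; posterior mean is the precision-weighted average of μ₀ and x̄.
σ₀² = 9.64² = 92.9296, σ² = 4.13² = 17.0569; σ² + n·σ₀² = 17.0569 + 13·92.9296 = 1225.1417.
Posterior precision = 1/σ₀² + n/σ² = 1/92.9296 + 13/17.0569 = (σ² + n·σ₀²)/(σ₀²σ²) = 1225.1417/(92.9296·17.0569); posterior variance σₙ² = σ₀²σ²/(σ² + n·σ₀²) = 92.9296·17.0569/1225.1417 = 1.293802.
Predictive variance for one new observation = σₙ² + σ² = 92.9296·17.0569/1225.1417 + 17.0569 = σ²·(σ₀² + 1225.1417)/1225.1417 = 17.0569·1318.0713/1225.1417 = 18.350702; SD = √(17.0569·1318.0713/1225.1417) = 4.2838.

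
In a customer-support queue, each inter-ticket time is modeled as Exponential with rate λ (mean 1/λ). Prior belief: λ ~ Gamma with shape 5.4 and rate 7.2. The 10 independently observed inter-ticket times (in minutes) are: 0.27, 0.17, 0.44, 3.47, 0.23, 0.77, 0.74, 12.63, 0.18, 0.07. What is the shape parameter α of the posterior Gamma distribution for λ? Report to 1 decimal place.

15.4

With a Gamma(shape α, rate β) prior on the exponential rate λ, the posterior after n observations with total T = Σxᵢ is Gamma(α+n, β+T).
Sum of observations T = 18.97 minutes; n = 10.
Posterior: Gamma(5.4+10, 7.2+18.97) = Gamma(15.4, 26.17).
Posterior α = 15.4.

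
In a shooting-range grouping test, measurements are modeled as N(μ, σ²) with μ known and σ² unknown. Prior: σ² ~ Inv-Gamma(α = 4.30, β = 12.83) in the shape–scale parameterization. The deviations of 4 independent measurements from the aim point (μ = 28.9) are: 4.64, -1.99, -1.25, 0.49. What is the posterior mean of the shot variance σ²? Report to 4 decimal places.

4.9955

With known mean μ and an Inverse-Gamma(α, β) prior on σ², the Normal likelihood is conjugate: posterior is Inv-Gamma(α + n/2, β + Σ(xᵢ−μ)²/2).
Σ(xᵢ−μ)² = (4.64)² + (-1.99)² + (-1.25)² + (0.49)² = 27.2923.
Posterior: Inv-Gamma(4.30 + 4/2, 12.83 + 27.2923/2) = Inv-Gamma(6.30, 26.47615).
E[σ²|data] = β/(α−1) = 26.47615/5.30 = 4.9955.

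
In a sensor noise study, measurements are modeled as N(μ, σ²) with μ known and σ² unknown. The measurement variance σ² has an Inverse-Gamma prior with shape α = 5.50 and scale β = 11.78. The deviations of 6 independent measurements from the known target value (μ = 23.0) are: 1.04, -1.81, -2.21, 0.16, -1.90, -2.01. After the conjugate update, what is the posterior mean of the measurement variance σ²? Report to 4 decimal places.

With known mean μ and an Inverse-Gamma(α, β) prior on σ², the Normal likelihood is conjugate: posterior is Inv-Gamma(α + n/2, β + Σ(xᵢ−μ)²/2).
Σ(xᵢ−μ)² = (1.04)² + (-1.81)² + (-2.21)² + (0.16)² + (-1.90)² + (-2.01)² = 16.9175.
Posterior: Inv-Gamma(5.50 + 6/2, 11.78 + 16.9175/2) = Inv-Gamma(8.50, 20.23875).
E[σ²|data] = β/(α−1) = 20.23875/7.50 = 2.6985.

2.6985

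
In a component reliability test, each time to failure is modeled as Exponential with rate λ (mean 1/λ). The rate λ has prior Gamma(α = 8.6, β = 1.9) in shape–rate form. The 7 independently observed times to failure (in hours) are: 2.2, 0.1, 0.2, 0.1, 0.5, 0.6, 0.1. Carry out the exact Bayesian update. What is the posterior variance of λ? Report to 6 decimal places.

0.480148

With a Gamma(shape α, rate β) prior on the exponential rate λ, the posterior after n observations with total T = Σxᵢ is Gamma(α+n, β+T).
Sum of observations T = 3.8 hours; n = 7.
Posterior: Gamma(8.6+7, 1.9+3.8) = Gamma(15.6, 5.7).
Var = α/β² = 0.480148.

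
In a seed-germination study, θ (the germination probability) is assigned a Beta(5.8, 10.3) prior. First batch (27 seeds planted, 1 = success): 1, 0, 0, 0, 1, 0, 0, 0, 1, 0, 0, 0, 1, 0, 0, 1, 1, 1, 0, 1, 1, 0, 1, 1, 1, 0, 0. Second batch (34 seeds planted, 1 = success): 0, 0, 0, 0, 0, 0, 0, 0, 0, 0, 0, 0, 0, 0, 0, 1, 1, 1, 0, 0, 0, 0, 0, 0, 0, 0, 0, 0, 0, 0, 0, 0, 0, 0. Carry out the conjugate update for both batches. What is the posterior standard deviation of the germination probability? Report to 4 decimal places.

The Beta prior is conjugate to a Binomial/Bernoulli likelihood; the update adds successes to α and failures to β.
After batch 1: Beta(5.8+12, 10.3+15) = Beta(17.8, 25.3).
After batch 2: Beta(17.8+3, 25.3+31) = Beta(20.8, 56.3).
Var = αβ/((α+β)²(α+β+1)) = 20.8·56.3/(77.1²·78.1) = 0.00252239; SD = √0.00252239 = 0.0502.

0.0502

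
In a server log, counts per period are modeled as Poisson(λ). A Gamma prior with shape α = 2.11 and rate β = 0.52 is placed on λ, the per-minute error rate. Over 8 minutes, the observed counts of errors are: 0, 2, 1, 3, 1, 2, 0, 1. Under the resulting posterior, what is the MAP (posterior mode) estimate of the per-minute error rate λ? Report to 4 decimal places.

1.3040

With a Gamma(shape α, rate β) prior, the Poisson likelihood is conjugate: the posterior is Gamma(α + ΣXᵢ, β + n).
Sum of counts S = 10 over n = 8 minutes.
Posterior: Gamma(α+S, β+n) = Gamma(2.11+10, 0.52+8) = Gamma(12.11, 8.52).
Mode of Gamma(α,β) for α≥1 is (α−1)/β = 11.11/8.52 = 1.3040.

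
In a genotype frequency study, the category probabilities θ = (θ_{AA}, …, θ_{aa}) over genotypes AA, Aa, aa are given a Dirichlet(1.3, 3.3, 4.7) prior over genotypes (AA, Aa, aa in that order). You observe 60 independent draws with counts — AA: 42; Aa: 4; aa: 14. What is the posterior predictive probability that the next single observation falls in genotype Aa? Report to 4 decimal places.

The Dirichlet prior is conjugate to the Multinomial likelihood: each posterior αⱼ = prior αⱼ + observed count nⱼ.
Posterior concentration: (43.3, 7.3, 18.7), total = 69.3.
P(next = Aa | data) = α_{Aa}/Σα = 0.1053.

0.1053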